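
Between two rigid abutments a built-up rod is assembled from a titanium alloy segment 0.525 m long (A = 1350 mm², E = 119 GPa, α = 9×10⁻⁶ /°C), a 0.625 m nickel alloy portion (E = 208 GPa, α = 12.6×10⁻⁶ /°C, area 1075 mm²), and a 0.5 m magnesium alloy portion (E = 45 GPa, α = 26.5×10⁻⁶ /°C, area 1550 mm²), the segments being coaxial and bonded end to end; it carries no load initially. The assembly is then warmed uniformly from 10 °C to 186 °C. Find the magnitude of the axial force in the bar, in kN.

P ≈ 344 kN (compressive)

With the walls removed the bar would change length by δ_free = Σ αᵢΔT Lᵢ = 9×10⁻⁶×176×525 + 12.6×10⁻⁶×176×625 + 26.5×10⁻⁶×176×500 = 4.55 mm.
The walls prevent any net length change, so an axial force P (same in every segment) develops. Compatibility: P · Σ Lᵢ/(AᵢEᵢ) = δ_free.
Σ Lᵢ/(AᵢEᵢ) = 525/(1350×119×10³) + 625/(1075×208×10³) + 500/(1550×45×10³) = 1.323×10⁻⁵ mm/N.
Hence P = δ_free / Σ(L/AE) = 4.55/1.323×10⁻⁵ = 343.8 kN (compressive).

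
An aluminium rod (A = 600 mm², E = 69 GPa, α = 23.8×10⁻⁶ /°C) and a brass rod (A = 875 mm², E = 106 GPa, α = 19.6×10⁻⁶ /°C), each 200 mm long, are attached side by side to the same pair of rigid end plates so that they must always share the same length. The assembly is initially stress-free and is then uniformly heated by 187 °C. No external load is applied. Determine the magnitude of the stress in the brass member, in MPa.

The aluminium has the larger α, so on heating it would change length more than the brass if both were free. The rigid plates force a common final length, so the aluminium is put into compression and the brass into tension, with equal and opposite forces P (no external load).
Equating the net (thermal + elastic) strains gives |α₁ − α₂|·ΔT = P·[1/(A₁E₁) + 1/(A₂E₂)].
|α₁ − α₂|·ΔT = 4.2×10⁻⁶ × 187 = 0.0007854.
1/(A₁E₁) + 1/(A₂E₂) = 1/(600×69×10³) + 1/(875×106×10³) = 3.494×10⁻⁸ N⁻¹.
So P = 0.0007854 / 3.494×10⁻⁸ = 22.48 kN.
σ_{brass} = P/A₂ = 22480/875 = 25.69 MPa, tensile.

σ ≈ 25.7 MPa (tensile)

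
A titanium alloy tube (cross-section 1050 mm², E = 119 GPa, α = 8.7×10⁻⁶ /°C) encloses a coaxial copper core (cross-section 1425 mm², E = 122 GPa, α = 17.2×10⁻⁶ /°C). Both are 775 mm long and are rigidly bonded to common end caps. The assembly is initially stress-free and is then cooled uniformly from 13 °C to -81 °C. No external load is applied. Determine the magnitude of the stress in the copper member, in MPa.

σ ≈ 40.8 MPa (tensile)

The copper has the larger α, so on cooling it would change length more than the titanium alloy if both were free. The rigid plates force a common final length, so the copper is put into tension and the titanium alloy into compression, with equal and opposite forces P (no external load).
Compatibility of the two members (thermal + elastic change equal): (α₁ − α₂)ΔT = P·[1/(A₁E₁) + 1/(A₂E₂)].
|α₁ − α₂|·ΔT = 8.5×10⁻⁶ × 94 = 0.000799.
1/(A₁E₁) + 1/(A₂E₂) = 1/(1050×119×10³) + 1/(1425×122×10³) = 1.376×10⁻⁸ N⁻¹.
So P = 0.000799 / 1.376×10⁻⁸ = 58.09 kN.
σ_{copper} = P/A₂ = 58090/1425 = 40.76 MPa, tensile.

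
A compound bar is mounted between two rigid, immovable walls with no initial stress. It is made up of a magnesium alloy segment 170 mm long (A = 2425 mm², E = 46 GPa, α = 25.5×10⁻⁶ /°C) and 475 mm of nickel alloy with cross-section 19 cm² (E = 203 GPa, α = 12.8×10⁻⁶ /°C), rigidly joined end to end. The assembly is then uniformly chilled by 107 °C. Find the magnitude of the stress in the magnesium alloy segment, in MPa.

With the walls removed the bar would change length by δ_free = Σ αᵢΔT Lᵢ = 25.5×10⁻⁶×107×170 + 12.8×10⁻⁶×107×475 = 1.114 mm.
Since the ends are fixed, an axial force P builds up, equal in every segment, with P · Σ Lᵢ/(AᵢEᵢ) = δ_free.
The series flexibility is Σ Lᵢ/(AᵢEᵢ) = 170/(2425×46×10³) + 475/(1900×203×10³) = 2.756×10⁻⁶ mm/N.
So P = 1.114 / 2.756×10⁻⁶ = 404.4 kN, tensile.
σ_{magnesium alloy} = P / A = 404400 / 2425 = 166.8 MPa.

σ ≈ 167 MPa (tensile)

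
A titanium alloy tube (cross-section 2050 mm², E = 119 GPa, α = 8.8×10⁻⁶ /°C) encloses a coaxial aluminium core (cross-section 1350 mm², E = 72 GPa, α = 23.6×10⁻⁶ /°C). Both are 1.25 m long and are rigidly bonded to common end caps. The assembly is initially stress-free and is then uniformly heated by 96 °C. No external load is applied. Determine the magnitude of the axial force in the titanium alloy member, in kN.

Equilibrium of a rigid end plate with no external load gives equal and opposite internal forces ±P in the two members. Since α_{aluminium} > α_{titanium alloy}, heating drives the aluminium into compression and the titanium alloy into tension.
Equating the net (thermal + elastic) strains gives |α₁ − α₂|·ΔT = P·[1/(A₁E₁) + 1/(A₂E₂)].
|α₁ − α₂|·ΔT = 14.8×10⁻⁶ × 96 = 0.001421.
1/(A₁E₁) + 1/(A₂E₂) = 1/(2050×119×10³) + 1/(1350×72×10³) = 1.439×10⁻⁸ N⁻¹.
P = 0.001421 / 1.439×10⁻⁸ = 98750 N = 98.75 kN.

P ≈ 98.8 kN (tensile in the titanium alloy)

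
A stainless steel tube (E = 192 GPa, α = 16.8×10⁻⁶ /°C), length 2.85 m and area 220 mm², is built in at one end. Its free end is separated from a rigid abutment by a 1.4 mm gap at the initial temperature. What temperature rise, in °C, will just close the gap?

ΔT ≈ 29.2 °C

Contact occurs when the free expansion equals the gap: αΔT L = 1.4 mm.
So ΔT = g/(αL) = 1.4/(16.8×10⁻⁶ × 2850) = 29.24 °C.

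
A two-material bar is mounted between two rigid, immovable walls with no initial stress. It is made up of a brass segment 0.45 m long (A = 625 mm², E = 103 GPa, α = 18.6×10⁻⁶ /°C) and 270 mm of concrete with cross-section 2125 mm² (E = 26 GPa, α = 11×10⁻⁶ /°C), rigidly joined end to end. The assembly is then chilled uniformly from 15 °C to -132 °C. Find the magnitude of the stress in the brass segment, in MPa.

σ ≈ 225 MPa (tensile)

Free thermal contraction of the whole bar: Σ αᵢΔT Lᵢ = 18.6×10⁻⁶×147×450 + 11×10⁻⁶×147×270 = 1.667 mm.
The walls prevent any net length change, so an axial force P (same in every segment) develops. Compatibility: P · Σ Lᵢ/(AᵢEᵢ) = δ_free.
The series flexibility is Σ Lᵢ/(AᵢEᵢ) = 450/(625×103×10³) + 270/(2125×26×10³) = 1.188×10⁻⁵ mm/N.
P = 1.667 / 1.188×10⁻⁵ = 140400 N = 140.4 kN, tensile.
σ_{brass} = P / A = 140400 / 625 = 224.6 MPa.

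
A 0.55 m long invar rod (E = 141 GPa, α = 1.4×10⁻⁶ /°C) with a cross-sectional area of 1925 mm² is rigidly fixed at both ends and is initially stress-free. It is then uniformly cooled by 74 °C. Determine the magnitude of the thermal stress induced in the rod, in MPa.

With length fixed, the mechanical strain must cancel the thermal strain αΔT = 1.4×10⁻⁶ × 74 = 103.6×10⁻⁶.
σ = EαΔT = 141×10³ × 1.4×10⁻⁶ × 74 = 14.61 MPa (tensile; the rod is trying to contract).

σ ≈ 14.6 MPa (tensile)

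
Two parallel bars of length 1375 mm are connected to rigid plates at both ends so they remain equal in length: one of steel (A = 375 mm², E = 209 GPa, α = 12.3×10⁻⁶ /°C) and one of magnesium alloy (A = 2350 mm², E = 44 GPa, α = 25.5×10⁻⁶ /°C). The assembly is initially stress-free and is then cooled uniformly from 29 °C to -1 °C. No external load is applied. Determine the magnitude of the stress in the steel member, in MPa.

Both members must finish at the same length. With the larger α, the magnesium alloy tends to over-contract; the plates restrain it, putting the magnesium alloy in tension and the steel in compression. With no external load the two internal forces are equal and opposite, magnitude P.
Setting the final lengths equal and cancelling L: (α₁ − α₂)ΔT = P/(A₁E₁) + P/(A₂E₂).
|α₁ − α₂|·ΔT = 13.2×10⁻⁶ × 30 = 0.000396.
1/(A₁E₁) + 1/(A₂E₂) = 1/(375×209×10³) + 1/(2350×44×10³) = 2.243×10⁻⁸ N⁻¹.
So P = 0.000396 / 2.243×10⁻⁸ = 17.65 kN.
σ_{steel} = P/A₁ = 17650/375 = 47.08 MPa, compressive.

σ ≈ 47.1 MPa (compressive)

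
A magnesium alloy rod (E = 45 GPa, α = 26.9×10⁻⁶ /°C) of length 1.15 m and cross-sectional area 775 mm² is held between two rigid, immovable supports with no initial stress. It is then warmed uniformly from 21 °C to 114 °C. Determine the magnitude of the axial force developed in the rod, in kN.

P ≈ 87.2 kN (compressive)

With zero net strain, σ = E·αΔT = 45 GPa × 26.9×10⁻⁶ × 93 = 112.6 MPa.
Then P = σA = 112.6 × 775 mm² = 87.25 kN, compressive.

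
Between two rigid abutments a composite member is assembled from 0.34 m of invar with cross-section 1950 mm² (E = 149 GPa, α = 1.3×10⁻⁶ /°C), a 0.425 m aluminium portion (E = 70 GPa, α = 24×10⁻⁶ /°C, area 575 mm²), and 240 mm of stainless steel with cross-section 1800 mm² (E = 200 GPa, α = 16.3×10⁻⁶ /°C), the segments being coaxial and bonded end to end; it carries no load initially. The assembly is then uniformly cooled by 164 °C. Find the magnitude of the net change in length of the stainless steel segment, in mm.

With the walls removed the bar would change length by δ_free = Σ αᵢΔT Lᵢ = 1.3×10⁻⁶×164×340 + 24×10⁻⁶×164×425 + 16.3×10⁻⁶×164×240 = 2.387 mm.
The walls prevent any net length change, so an axial force P (same in every segment) develops. Compatibility: P · Σ Lᵢ/(AᵢEᵢ) = δ_free.
The series flexibility is Σ Lᵢ/(AᵢEᵢ) = 340/(1950×149×10³) + 425/(575×70×10³) + 240/(1800×200×10³) = 1.24×10⁻⁵ mm/N.
P = 2.387 / 1.24×10⁻⁵ = 192600 N = 192.6 kN, tensile.
For the stainless steel segment, free thermal change = 16.3×10⁻⁶×164×240 = 0.6416 mm and elastic change from P = 192600×240/(1800×200×10³) = 0.1284 mm; these oppose, so the net change is 0.513 mm (segment shortens).

|ΔL| ≈ 0.513 mm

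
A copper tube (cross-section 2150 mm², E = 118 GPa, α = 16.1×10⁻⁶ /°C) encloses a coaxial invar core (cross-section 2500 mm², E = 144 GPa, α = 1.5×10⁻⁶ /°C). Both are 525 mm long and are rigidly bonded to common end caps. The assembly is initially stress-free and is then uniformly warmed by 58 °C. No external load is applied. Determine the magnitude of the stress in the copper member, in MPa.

σ ≈ 58.6 MPa (compressive)

The copper has the larger α, so on heating it would change length more than the invar if both were free. The rigid plates force a common final length, so the copper is put into compression and the invar into tension, with equal and opposite forces P (no external load).
Setting the final lengths equal and cancelling L: (α₁ − α₂)ΔT = P/(A₁E₁) + P/(A₂E₂).
|α₁ − α₂|·ΔT = 14.6×10⁻⁶ × 58 = 0.0008468.
1/(A₁E₁) + 1/(A₂E₂) = 1/(2150×118×10³) + 1/(2500×144×10³) = 6.719×10⁻⁹ N⁻¹.
So P = 0.0008468 / 6.719×10⁻⁹ = 126 kN.
σ_{copper} = P/A₁ = 126000/2150 = 58.62 MPa, compressive.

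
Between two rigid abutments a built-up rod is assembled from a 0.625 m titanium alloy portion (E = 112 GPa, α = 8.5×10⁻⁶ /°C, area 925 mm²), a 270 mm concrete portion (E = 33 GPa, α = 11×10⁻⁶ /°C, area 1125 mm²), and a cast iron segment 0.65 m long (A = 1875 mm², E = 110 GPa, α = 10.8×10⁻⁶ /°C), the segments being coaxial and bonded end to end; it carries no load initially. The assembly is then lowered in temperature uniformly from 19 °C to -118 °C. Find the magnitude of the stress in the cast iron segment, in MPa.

σ ≈ 67.9 MPa (tensile)

If the supports were absent, the total length change would be Σ αᵢΔT Lᵢ = 8.5×10⁻⁶×137×625 + 11×10⁻⁶×137×270 + 10.8×10⁻⁶×137×650 = 2.096 mm.
The walls prevent any net length change, so an axial force P (same in every segment) develops. Compatibility: P · Σ Lᵢ/(AᵢEᵢ) = δ_free.
The series flexibility is Σ Lᵢ/(AᵢEᵢ) = 625/(925×112×10³) + 270/(1125×33×10³) + 650/(1875×110×10³) = 1.646×10⁻⁵ mm/N.
So P = 2.096 / 1.646×10⁻⁵ = 127.4 kN, tensile.
σ_{cast iron} = P / A = 127400 / 1875 = 67.94 MPa.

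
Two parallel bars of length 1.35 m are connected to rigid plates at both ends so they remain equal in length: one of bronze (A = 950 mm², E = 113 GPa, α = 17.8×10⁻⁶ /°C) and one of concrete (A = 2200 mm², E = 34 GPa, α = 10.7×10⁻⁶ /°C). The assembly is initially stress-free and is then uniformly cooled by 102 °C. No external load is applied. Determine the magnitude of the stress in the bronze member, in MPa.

σ ≈ 33.6 MPa (tensile)

Equilibrium of a rigid end plate with no external load gives equal and opposite internal forces ±P in the two members. Since α_{bronze} > α_{concrete}, cooling drives the bronze into tension and the concrete into compression.
Setting the final lengths equal and cancelling L: (α₁ − α₂)ΔT = P/(A₁E₁) + P/(A₂E₂).
|α₁ − α₂|·ΔT = 7.1×10⁻⁶ × 102 = 0.0007242.
1/(A₁E₁) + 1/(A₂E₂) = 1/(950×113×10³) + 1/(2200×34×10³) = 2.268×10⁻⁸ N⁻¹.
So P = 0.0007242 / 2.268×10⁻⁸ = 31.93 kN.
σ_{bronze} = P/A₁ = 31930/950 = 33.61 MPa, tensile.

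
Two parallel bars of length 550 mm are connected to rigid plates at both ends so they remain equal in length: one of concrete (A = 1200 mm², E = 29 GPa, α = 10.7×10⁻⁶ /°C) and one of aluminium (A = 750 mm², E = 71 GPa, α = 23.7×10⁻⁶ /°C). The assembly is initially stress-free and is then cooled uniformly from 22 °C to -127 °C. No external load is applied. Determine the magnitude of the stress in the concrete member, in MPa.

Equilibrium of a rigid end plate with no external load gives equal and opposite internal forces ±P in the two members. Since α_{aluminium} > α_{concrete}, cooling drives the aluminium into tension and the concrete into compression.
Equating the net (thermal + elastic) strains gives |α₁ − α₂|·ΔT = P·[1/(A₁E₁) + 1/(A₂E₂)].
|α₁ − α₂|·ΔT = 13×10⁻⁶ × 149 = 0.001937.
1/(A₁E₁) + 1/(A₂E₂) = 1/(1200×29×10³) + 1/(750×71×10³) = 4.751×10⁻⁸ N⁻¹.
So P = 0.001937 / 4.751×10⁻⁸ = 40.77 kN.
σ_{concrete} = P/A₁ = 40770/1200 = 33.97 MPa, compressive.

σ ≈ 34 MPa (compressive)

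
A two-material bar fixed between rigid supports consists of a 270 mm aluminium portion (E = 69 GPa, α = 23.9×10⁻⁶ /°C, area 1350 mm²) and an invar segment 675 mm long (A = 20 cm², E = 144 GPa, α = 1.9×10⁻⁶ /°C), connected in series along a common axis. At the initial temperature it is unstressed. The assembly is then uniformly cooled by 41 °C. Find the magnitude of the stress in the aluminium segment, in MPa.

With the walls removed the bar would change length by δ_free = Σ αᵢΔT Lᵢ = 23.9×10⁻⁶×41×270 + 1.9×10⁻⁶×41×675 = 0.3172 mm.
Since the ends are fixed, an axial force P builds up, equal in every segment, with P · Σ Lᵢ/(AᵢEᵢ) = δ_free.
Σ Lᵢ/(AᵢEᵢ) = 270/(1350×69×10³) + 675/(2000×144×10³) = 5.242×10⁻⁶ mm/N.
So P = 0.3172 / 5.242×10⁻⁶ = 60.5 kN, tensile.
σ_{aluminium} = P / A = 60500 / 1350 = 44.81 MPa.

σ ≈ 44.8 MPa (tensile)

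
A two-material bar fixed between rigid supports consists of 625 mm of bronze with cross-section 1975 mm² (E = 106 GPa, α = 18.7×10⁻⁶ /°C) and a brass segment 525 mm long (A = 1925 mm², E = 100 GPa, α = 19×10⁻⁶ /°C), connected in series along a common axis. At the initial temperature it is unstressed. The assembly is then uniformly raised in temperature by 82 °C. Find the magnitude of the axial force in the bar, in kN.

If the supports were absent, the total length change would be Σ αᵢΔT Lᵢ = 18.7×10⁻⁶×82×625 + 19×10⁻⁶×82×525 = 1.776 mm.
The rigid supports impose zero overall length change; the single axial force P common to all segments must satisfy P Σ Lᵢ/(AᵢEᵢ) = δ_free.
Σ Lᵢ/(AᵢEᵢ) = 625/(1975×106×10³) + 525/(1925×100×10³) = 5.713×10⁻⁶ mm/N.
P = 1.776 / 5.713×10⁻⁶ = 310900 N = 310.9 kN, compressive.

P ≈ 311 kN (compressive)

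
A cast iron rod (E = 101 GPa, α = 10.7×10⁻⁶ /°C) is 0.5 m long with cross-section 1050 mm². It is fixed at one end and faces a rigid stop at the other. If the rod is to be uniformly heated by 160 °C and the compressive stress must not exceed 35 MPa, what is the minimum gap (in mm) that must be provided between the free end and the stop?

g ≈ 0.683 mm

With no wall the rod would lengthen by αΔT L = 10.7×10⁻⁶ × 160 × 500 = 0.856 mm.
A stress of 35 MPa corresponds to the wall pushing the rod back by σL/E = 35×500/(101×10³) = 0.1733 mm.
The gap must absorb the remainder: g_min = 0.856 − 0.1733 = 0.6827 mm.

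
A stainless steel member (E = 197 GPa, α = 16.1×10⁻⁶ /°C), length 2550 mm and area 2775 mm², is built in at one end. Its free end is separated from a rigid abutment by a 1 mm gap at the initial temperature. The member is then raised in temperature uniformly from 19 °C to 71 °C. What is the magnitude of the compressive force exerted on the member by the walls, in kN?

P ≈ 243 kN

Unrestrained expansion: δ_free = αΔT L = 16.1×10⁻⁶ × 52 × 2550 = 2.135 mm.
After closing the 1 mm clearance, 2.135 − 1 = 1.135 mm of expansion remains to be suppressed by the wall.
That suppressed elongation corresponds to σ = E·Δ/L = 197×10³ × 1.135/2550 = 87.67 MPa.
Force on the wall = σA = 87.67 × 2775 mm² = 243.3 kN.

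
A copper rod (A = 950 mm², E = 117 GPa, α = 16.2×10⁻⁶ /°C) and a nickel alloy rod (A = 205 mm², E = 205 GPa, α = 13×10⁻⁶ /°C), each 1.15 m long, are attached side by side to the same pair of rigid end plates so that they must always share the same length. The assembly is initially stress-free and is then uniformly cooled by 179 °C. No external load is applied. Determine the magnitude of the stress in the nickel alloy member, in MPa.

σ ≈ 85.2 MPa (compressive)

Equilibrium of a rigid end plate with no external load gives equal and opposite internal forces ±P in the two members. Since α_{copper} > α_{nickel alloy}, cooling drives the copper into tension and the nickel alloy into compression.
Setting the final lengths equal and cancelling L: (α₁ − α₂)ΔT = P/(A₁E₁) + P/(A₂E₂).
|α₁ − α₂|·ΔT = 3.2×10⁻⁶ × 179 = 0.0005728.
1/(A₁E₁) + 1/(A₂E₂) = 1/(950×117×10³) + 1/(205×205×10³) = 3.279×10⁻⁸ N⁻¹.
So P = 0.0005728 / 3.279×10⁻⁸ = 17.47 kN.
σ_{nickel alloy} = P/A₂ = 17470/205 = 85.21 MPa, compressive.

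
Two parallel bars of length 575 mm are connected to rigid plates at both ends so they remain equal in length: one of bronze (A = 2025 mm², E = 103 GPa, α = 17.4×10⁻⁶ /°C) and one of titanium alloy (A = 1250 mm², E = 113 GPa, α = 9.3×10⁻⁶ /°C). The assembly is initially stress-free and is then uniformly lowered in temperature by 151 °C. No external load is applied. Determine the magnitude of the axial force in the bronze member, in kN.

Equilibrium of a rigid end plate with no external load gives equal and opposite internal forces ±P in the two members. Since α_{bronze} > α_{titanium alloy}, cooling drives the bronze into tension and the titanium alloy into compression.
Setting the final lengths equal and cancelling L: (α₁ − α₂)ΔT = P/(A₁E₁) + P/(A₂E₂).
|α₁ − α₂|·ΔT = 8.1×10⁻⁶ × 151 = 0.001223.
1/(A₁E₁) + 1/(A₂E₂) = 1/(2025×103×10³) + 1/(1250×113×10³) = 1.187×10⁻⁸ N⁻¹.
So P = 0.001223 / 1.187×10⁻⁸ = 103 kN.

P ≈ 103 kN (tensile in the bronze)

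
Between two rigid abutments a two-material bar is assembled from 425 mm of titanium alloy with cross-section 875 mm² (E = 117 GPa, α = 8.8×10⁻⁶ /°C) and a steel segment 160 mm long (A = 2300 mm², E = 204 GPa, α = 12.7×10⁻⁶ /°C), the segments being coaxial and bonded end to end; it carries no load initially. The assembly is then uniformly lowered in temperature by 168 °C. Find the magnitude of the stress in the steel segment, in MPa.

σ ≈ 93.8 MPa (tensile)

With the walls removed the bar would change length by δ_free = Σ αᵢΔT Lᵢ = 8.8×10⁻⁶×168×425 + 12.7×10⁻⁶×168×160 = 0.9697 mm.
Since the ends are fixed, an axial force P builds up, equal in every segment, with P · Σ Lᵢ/(AᵢEᵢ) = δ_free.
The series flexibility is Σ Lᵢ/(AᵢEᵢ) = 425/(875×117×10³) + 160/(2300×204×10³) = 4.492×10⁻⁶ mm/N.
So P = 0.9697 / 4.492×10⁻⁶ = 215.9 kN, tensile.
σ_{steel} = P / A = 215900 / 2300 = 93.85 MPa.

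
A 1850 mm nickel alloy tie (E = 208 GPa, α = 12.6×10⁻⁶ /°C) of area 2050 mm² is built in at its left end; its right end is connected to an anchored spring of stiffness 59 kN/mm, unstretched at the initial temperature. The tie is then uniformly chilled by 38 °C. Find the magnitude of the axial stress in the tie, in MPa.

σ ≈ 20.3 MPa (tensile)

The unrestrained thermal change is αΔT L = 12.6×10⁻⁶ × 38 × 1850 = 0.8858 mm.
With a force P in the spring, the elastic change of the tie is PL/(AE) and that of the spring is P/k; compatibility requires their sum to equal δ_free.
P [ L/(AE) + 1/k ] = δ_free → P [ 1850/(2050×208×10³) + 1/(59×10³) ] = 0.8858.
P = 0.8858 / 2.129×10⁻⁵ = 41610 N.
σ = P/A = 41610/2050 = 20.3 MPa.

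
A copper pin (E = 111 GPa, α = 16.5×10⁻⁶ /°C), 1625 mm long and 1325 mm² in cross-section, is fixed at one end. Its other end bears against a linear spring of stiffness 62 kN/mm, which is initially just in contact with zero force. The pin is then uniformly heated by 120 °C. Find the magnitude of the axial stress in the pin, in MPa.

σ ≈ 89.3 MPa (compressive)

If the spring were absent the pin would lengthen by αΔT L = 16.5×10⁻⁶ × 120 × 1625 = 3.217 mm.
With a force P in the spring, the elastic change of the pin is PL/(AE) and that of the spring is P/k; compatibility requires their sum to equal δ_free.
P [ L/(AE) + 1/k ] = δ_free → P [ 1625/(1325×111×10³) + 1/(62×10³) ] = 3.217.
P = 3.217 / 2.718×10⁻⁵ = 118400 N.
σ = P/A = 118400/1325 = 89.35 MPa.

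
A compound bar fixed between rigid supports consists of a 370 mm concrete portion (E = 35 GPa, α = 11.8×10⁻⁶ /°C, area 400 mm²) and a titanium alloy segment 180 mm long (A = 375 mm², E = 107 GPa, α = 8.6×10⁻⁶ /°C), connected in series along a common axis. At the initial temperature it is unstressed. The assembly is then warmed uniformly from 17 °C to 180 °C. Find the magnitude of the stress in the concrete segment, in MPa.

σ ≈ 78 MPa (compressive)

If the supports were absent, the total length change would be Σ αᵢΔT Lᵢ = 11.8×10⁻⁶×163×370 + 8.6×10⁻⁶×163×180 = 0.964 mm.
Since the ends are fixed, an axial force P builds up, equal in every segment, with P · Σ Lᵢ/(AᵢEᵢ) = δ_free.
The series flexibility is Σ Lᵢ/(AᵢEᵢ) = 370/(400×35×10³) + 180/(375×107×10³) = 3.091×10⁻⁵ mm/N.
P = 0.964 / 3.091×10⁻⁵ = 31180 N = 31.18 kN, compressive.
σ_{concrete} = P / A = 31180 / 400 = 77.96 MPa.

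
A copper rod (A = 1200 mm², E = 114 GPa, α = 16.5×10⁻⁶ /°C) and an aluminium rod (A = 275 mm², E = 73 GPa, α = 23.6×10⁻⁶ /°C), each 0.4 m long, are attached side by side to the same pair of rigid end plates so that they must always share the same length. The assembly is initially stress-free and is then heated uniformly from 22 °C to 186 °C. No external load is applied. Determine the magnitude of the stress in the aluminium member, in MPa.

The aluminium has the larger α, so on heating it would change length more than the copper if both were free. The rigid plates force a common final length, so the aluminium is put into compression and the copper into tension, with equal and opposite forces P (no external load).
Setting the final lengths equal and cancelling L: (α₁ − α₂)ΔT = P/(A₁E₁) + P/(A₂E₂).
|α₁ − α₂|·ΔT = 7.1×10⁻⁶ × 164 = 0.001164.
1/(A₁E₁) + 1/(A₂E₂) = 1/(1200×114×10³) + 1/(275×73×10³) = 5.712×10⁻⁸ N⁻¹.
P = 0.001164 / 5.712×10⁻⁸ = 20380 N = 20.38 kN.
σ_{aluminium} = P/A₂ = 20380/275 = 74.12 MPa, compressive.

σ ≈ 74.1 MPa (compressive)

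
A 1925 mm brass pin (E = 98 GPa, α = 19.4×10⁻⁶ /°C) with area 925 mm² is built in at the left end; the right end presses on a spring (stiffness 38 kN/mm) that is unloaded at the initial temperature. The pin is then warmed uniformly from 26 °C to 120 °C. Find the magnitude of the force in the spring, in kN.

The unrestrained thermal change is αΔT L = 19.4×10⁻⁶ × 94 × 1925 = 3.51 mm.
With a force P in the spring, the elastic change of the pin is PL/(AE) and that of the spring is P/k; compatibility requires their sum to equal δ_free.
P [ L/(AE) + 1/k ] = δ_free → P [ 1925/(925×98×10³) + 1/(38×10³) ] = 3.51.
P = 3.51 / 4.755×10⁻⁵ = 73820 N.

P ≈ 73.8 kN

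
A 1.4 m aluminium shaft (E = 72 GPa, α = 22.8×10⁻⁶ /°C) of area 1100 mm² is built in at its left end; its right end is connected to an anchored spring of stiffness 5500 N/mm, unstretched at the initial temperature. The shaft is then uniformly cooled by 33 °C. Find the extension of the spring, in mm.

If the spring were absent the shaft would shorten by αΔT L = 22.8×10⁻⁶ × 33 × 1400 = 1.053 mm.
With a force P in the spring, the elastic change of the shaft is PL/(AE) and that of the spring is P/k; compatibility requires their sum to equal δ_free.
P [ L/(AE) + 1/k ] = δ_free → P [ 1400/(1100×72×10³) + 1/(5500) ] = 1.053.
P = 1.053 / 0.0001995 = 5280 N.
Spring extension = P/k = 5280/(5500) = 0.96 mm.

δ ≈ 0.96 mm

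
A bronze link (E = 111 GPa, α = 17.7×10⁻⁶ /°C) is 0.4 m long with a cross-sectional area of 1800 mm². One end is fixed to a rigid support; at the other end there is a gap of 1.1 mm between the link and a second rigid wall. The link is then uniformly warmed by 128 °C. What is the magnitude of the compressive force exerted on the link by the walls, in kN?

P ≈ 0 kN

If the wall were absent the link would grow by αΔT L = 17.7×10⁻⁶ × 128 × 400 = 0.9062 mm.
Since δ_free = 0.906 mm is less than the 1.1 mm gap, the link never touches the wall. No axial force develops.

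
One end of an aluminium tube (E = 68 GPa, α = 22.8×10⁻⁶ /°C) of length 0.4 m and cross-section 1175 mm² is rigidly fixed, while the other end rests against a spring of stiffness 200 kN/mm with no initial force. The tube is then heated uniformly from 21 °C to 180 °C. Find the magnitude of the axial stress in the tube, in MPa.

σ ≈ 123 MPa (compressive)

The unrestrained thermal change is αΔT L = 22.8×10⁻⁶ × 159 × 400 = 1.45 mm.
With a force P in the spring, the elastic change of the tube is PL/(AE) and that of the spring is P/k; compatibility requires their sum to equal δ_free.
So P = δ_free / [L/(AE) + 1/k] = 1.45 / [ 400/(1175×68×10³) + 1/(200×10³) ].
P = 1.45 / 1.001×10⁻⁵ = 144900 N.
σ = P/A = 144900/1175 = 123.3 MPa.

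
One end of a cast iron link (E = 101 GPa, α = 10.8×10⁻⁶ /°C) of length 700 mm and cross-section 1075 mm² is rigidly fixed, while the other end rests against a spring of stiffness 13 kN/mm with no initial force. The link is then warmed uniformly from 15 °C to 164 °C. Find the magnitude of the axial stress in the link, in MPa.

σ ≈ 12.6 MPa (compressive)

If the spring were absent the link would lengthen by αΔT L = 10.8×10⁻⁶ × 149 × 700 = 1.126 mm.
With a force P in the spring, the elastic change of the link is PL/(AE) and that of the spring is P/k; compatibility requires their sum to equal δ_free.
So P = δ_free / [L/(AE) + 1/k] = 1.126 / [ 700/(1075×101×10³) + 1/(13×10³) ].
P = 1.126 / 8.337×10⁻⁵ = 13510 N.
σ = P/A = 13510/1075 = 12.57 MPa.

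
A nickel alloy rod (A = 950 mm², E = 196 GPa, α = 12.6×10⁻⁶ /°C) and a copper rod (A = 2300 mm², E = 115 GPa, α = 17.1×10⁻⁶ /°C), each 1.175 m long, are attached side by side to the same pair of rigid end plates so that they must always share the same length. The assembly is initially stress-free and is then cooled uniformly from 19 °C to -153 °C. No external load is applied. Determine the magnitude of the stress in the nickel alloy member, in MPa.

σ ≈ 89 MPa (compressive)

Equilibrium of a rigid end plate with no external load gives equal and opposite internal forces ±P in the two members. Since α_{copper} > α_{nickel alloy}, cooling drives the copper into tension and the nickel alloy into compression.
Equating the net (thermal + elastic) strains gives |α₁ − α₂|·ΔT = P·[1/(A₁E₁) + 1/(A₂E₂)].
|α₁ − α₂|·ΔT = 4.5×10⁻⁶ × 172 = 0.000774.
1/(A₁E₁) + 1/(A₂E₂) = 1/(950×196×10³) + 1/(2300×115×10³) = 9.151×10⁻⁹ N⁻¹.
P = 0.000774 / 9.151×10⁻⁹ = 84580 N = 84.58 kN.
σ_{nickel alloy} = P/A₁ = 84580/950 = 89.03 MPa, compressive.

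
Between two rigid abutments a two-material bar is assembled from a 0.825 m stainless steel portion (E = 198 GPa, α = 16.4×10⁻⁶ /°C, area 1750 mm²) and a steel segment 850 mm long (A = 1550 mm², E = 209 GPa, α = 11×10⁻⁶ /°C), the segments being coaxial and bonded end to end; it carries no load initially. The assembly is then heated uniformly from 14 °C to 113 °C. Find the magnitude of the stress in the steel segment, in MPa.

σ ≈ 292 MPa (compressive)

Free thermal expansion of the whole bar: Σ αᵢΔT Lᵢ = 16.4×10⁻⁶×99×825 + 11×10⁻⁶×99×850 = 2.265 mm.
The walls prevent any net length change, so an axial force P (same in every segment) develops. Compatibility: P · Σ Lᵢ/(AᵢEᵢ) = δ_free.
The series flexibility is Σ Lᵢ/(AᵢEᵢ) = 825/(1750×198×10³) + 850/(1550×209×10³) = 5.005×10⁻⁶ mm/N.
Hence P = δ_free / Σ(L/AE) = 2.265/5.005×10⁻⁶ = 452.6 kN (compressive).
σ_{steel} = P / A = 452600 / 1550 = 292 MPa.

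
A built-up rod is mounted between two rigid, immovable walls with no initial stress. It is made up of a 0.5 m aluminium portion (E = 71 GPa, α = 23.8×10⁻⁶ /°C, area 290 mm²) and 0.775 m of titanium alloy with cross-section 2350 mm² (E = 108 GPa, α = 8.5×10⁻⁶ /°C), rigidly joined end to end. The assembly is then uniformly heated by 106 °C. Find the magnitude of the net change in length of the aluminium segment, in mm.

|ΔL| ≈ 0.479 mm

With the walls removed the bar would change length by δ_free = Σ αᵢΔT Lᵢ = 23.8×10⁻⁶×106×500 + 8.5×10⁻⁶×106×775 = 1.96 mm.
The walls prevent any net length change, so an axial force P (same in every segment) develops. Compatibility: P · Σ Lᵢ/(AᵢEᵢ) = δ_free.
Σ Lᵢ/(AᵢEᵢ) = 500/(290×71×10³) + 775/(2350×108×10³) = 2.734×10⁻⁵ mm/N.
So P = 1.96 / 2.734×10⁻⁵ = 71.69 kN, compressive.
For the aluminium segment, free thermal change = 23.8×10⁻⁶×106×500 = 1.261 mm and elastic change from P = 71690×500/(290×71×10³) = 1.741 mm; these oppose, so the net change is 0.479 mm (segment shortens).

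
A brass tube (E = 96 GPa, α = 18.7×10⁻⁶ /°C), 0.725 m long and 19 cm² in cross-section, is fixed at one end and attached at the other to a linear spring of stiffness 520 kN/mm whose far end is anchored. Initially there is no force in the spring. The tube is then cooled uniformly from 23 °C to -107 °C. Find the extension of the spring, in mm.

The unrestrained thermal change is αΔT L = 18.7×10⁻⁶ × 130 × 725 = 1.762 mm.
Let P be the tensile force in the spring. The tube extends elastically by PL/(AE) and the spring stretches by P/k; together these equal δ_free.
So P = δ_free / [L/(AE) + 1/k] = 1.762 / [ 725/(1900×96×10³) + 1/(520×10³) ].
P = 1.762 / 5.898×10⁻⁶ = 298800 N.
Spring extension = P/k = 298800/(520×10³) = 0.5747 mm.

δ ≈ 0.575 mm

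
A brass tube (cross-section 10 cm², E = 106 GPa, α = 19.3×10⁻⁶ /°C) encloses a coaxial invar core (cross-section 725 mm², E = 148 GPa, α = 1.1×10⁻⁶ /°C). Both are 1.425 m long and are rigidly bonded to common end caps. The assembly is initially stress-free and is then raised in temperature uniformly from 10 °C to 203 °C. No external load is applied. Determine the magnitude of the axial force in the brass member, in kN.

The brass has the larger α, so on heating it would change length more than the invar if both were free. The rigid plates force a common final length, so the brass is put into compression and the invar into tension, with equal and opposite forces P (no external load).
Equating the net (thermal + elastic) strains gives |α₁ − α₂|·ΔT = P·[1/(A₁E₁) + 1/(A₂E₂)].
|α₁ − α₂|·ΔT = 18.2×10⁻⁶ × 193 = 0.003513.
1/(A₁E₁) + 1/(A₂E₂) = 1/(1000×106×10³) + 1/(725×148×10³) = 1.875×10⁻⁸ N⁻¹.
P = 0.003513 / 1.875×10⁻⁸ = 187300 N = 187.3 kN.

P ≈ 187 kN (compressive in the brass)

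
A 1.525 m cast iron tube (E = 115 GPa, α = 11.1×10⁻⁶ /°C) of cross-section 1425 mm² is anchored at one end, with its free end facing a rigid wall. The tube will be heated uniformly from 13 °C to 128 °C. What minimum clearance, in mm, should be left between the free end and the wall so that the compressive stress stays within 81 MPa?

With no wall the tube would lengthen by αΔT L = 11.1×10⁻⁶ × 115 × 1525 = 1.947 mm.
At the allowable stress the elastic shortening the wall may impose is σL/E = 81 × 1525 / (115×10³) = 1.074 mm.
So the gap has to take up the difference, g_min = δ_free − σL/E = 1.947 − 1.074 = 0.8725 mm.

g ≈ 0.873 mm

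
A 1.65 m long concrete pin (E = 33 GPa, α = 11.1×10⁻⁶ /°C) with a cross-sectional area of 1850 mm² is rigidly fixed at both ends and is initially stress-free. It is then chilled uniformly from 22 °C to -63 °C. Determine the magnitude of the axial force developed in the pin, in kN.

With zero net strain, σ = E·αΔT = 33 GPa × 11.1×10⁻⁶ × 85 = 31.14 MPa.
Axial force P = σA = 31.14 × 1850 = 57600 N = 57.6 kN, tensile.

P ≈ 57.6 kN (tensile)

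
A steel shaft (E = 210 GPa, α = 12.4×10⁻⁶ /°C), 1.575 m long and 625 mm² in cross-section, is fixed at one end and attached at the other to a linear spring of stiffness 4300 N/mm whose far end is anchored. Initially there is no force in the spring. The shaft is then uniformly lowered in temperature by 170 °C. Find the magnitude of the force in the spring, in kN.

Free thermal contraction: δ_free = αΔT L = 12.4×10⁻⁶ × 170 × 1575 = 3.32 mm.
Let P be the tensile force in the spring. The shaft extends elastically by PL/(AE) and the spring stretches by P/k; together these equal δ_free.
P [ L/(AE) + 1/k ] = δ_free → P [ 1575/(625×210×10³) + 1/(4300) ] = 3.32.
P = 3.32 / 0.0002446 = 13580 N.

P ≈ 13.6 kN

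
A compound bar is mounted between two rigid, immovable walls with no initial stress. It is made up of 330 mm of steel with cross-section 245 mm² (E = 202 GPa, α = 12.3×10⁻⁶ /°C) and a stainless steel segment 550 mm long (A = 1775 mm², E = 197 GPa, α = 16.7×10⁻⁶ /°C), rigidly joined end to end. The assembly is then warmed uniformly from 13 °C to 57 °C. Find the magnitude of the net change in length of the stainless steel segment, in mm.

If the supports were absent, the total length change would be Σ αᵢΔT Lᵢ = 12.3×10⁻⁶×44×330 + 16.7×10⁻⁶×44×550 = 0.5827 mm.
The rigid supports impose zero overall length change; the single axial force P common to all segments must satisfy P Σ Lᵢ/(AᵢEᵢ) = δ_free.
Σ Lᵢ/(AᵢEᵢ) = 330/(245×202×10³) + 550/(1775×197×10³) = 8.241×10⁻⁶ mm/N.
Hence P = δ_free / Σ(L/AE) = 0.5827/8.241×10⁻⁶ = 70.71 kN (compressive).
For the stainless steel segment, free thermal change = 16.7×10⁻⁶×44×550 = 0.4041 mm and elastic change from P = 70710×550/(1775×197×10³) = 0.1112 mm; these oppose, so the net change is 0.293 mm (segment lengthens).

|ΔL| ≈ 0.293 mm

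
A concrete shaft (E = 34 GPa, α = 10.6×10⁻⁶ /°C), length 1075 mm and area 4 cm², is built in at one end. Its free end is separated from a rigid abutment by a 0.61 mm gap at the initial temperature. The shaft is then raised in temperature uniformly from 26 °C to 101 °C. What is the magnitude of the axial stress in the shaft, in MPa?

Unrestrained expansion: δ_free = αΔT L = 10.6×10⁻⁶ × 75 × 1075 = 0.8546 mm.
After closing the 0.61 mm clearance, 0.8546 − 0.61 = 0.2446 mm of expansion remains to be suppressed by the wall.
Compatibility: PL/(AE) = 0.2446 mm, so σ = P/A = E × (0.2446/1075) = 7.737 MPa.

σ ≈ 7.74 MPa (compressive)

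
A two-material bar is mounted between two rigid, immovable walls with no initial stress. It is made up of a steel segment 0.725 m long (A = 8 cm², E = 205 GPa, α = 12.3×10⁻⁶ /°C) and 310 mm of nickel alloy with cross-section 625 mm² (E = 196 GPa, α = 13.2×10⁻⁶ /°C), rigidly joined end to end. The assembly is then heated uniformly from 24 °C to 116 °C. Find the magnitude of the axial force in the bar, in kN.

P ≈ 172 kN (compressive)

Free thermal expansion of the whole bar: Σ αᵢΔT Lᵢ = 12.3×10⁻⁶×92×725 + 13.2×10⁻⁶×92×310 = 1.197 mm.
The rigid supports impose zero overall length change; the single axial force P common to all segments must satisfy P Σ Lᵢ/(AᵢEᵢ) = δ_free.
The series flexibility is Σ Lᵢ/(AᵢEᵢ) = 725/(800×205×10³) + 310/(625×196×10³) = 6.951×10⁻⁶ mm/N.
P = 1.197 / 6.951×10⁻⁶ = 172200 N = 172.2 kN, compressive.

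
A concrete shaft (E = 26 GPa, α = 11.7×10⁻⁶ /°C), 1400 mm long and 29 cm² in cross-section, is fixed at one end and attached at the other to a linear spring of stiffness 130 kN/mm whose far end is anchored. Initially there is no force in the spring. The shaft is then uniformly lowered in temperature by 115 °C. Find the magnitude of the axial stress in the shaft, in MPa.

If the spring were absent the shaft would shorten by αΔT L = 11.7×10⁻⁶ × 115 × 1400 = 1.884 mm.
Let P be the tensile force in the spring. The shaft extends elastically by PL/(AE) and the spring stretches by P/k; together these equal δ_free.
So P = δ_free / [L/(AE) + 1/k] = 1.884 / [ 1400/(2900×26×10³) + 1/(130×10³) ].
P = 1.884 / 2.626×10⁻⁵ = 71730 N.
σ = P/A = 71730/2900 = 24.74 MPa.

σ ≈ 24.7 MPa (tensile)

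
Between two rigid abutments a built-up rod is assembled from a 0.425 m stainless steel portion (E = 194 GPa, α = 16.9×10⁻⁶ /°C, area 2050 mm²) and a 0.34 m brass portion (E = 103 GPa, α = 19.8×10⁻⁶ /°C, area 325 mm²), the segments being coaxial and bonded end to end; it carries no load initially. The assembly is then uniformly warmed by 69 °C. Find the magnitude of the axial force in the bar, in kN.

If the supports were absent, the total length change would be Σ αᵢΔT Lᵢ = 16.9×10⁻⁶×69×425 + 19.8×10⁻⁶×69×340 = 0.9601 mm.
The walls prevent any net length change, so an axial force P (same in every segment) develops. Compatibility: P · Σ Lᵢ/(AᵢEᵢ) = δ_free.
The series flexibility is Σ Lᵢ/(AᵢEᵢ) = 425/(2050×194×10³) + 340/(325×103×10³) = 1.123×10⁻⁵ mm/N.
So P = 0.9601 / 1.123×10⁻⁵ = 85.53 kN, compressive.

P ≈ 85.5 kN (compressive)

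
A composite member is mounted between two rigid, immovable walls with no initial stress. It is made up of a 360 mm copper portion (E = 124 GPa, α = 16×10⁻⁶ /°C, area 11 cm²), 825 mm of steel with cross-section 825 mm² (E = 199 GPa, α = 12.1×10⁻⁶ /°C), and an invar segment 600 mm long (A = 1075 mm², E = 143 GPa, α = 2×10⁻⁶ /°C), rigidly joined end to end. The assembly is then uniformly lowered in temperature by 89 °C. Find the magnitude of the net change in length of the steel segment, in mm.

If the supports were absent, the total length change would be Σ αᵢΔT Lᵢ = 16×10⁻⁶×89×360 + 12.1×10⁻⁶×89×825 + 2×10⁻⁶×89×600 = 1.508 mm.
Since the ends are fixed, an axial force P builds up, equal in every segment, with P · Σ Lᵢ/(AᵢEᵢ) = δ_free.
Σ Lᵢ/(AᵢEᵢ) = 360/(1100×124×10³) + 825/(825×199×10³) + 600/(1075×143×10³) = 1.157×10⁻⁵ mm/N.
So P = 1.508 / 1.157×10⁻⁵ = 130.4 kN, tensile.
For the steel segment, free thermal change = 12.1×10⁻⁶×89×825 = 0.8884 mm and elastic change from P = 130400×825/(825×199×10³) = 0.6551 mm; these oppose, so the net change is 0.233 mm (segment shortens).

|ΔL| ≈ 0.233 mm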